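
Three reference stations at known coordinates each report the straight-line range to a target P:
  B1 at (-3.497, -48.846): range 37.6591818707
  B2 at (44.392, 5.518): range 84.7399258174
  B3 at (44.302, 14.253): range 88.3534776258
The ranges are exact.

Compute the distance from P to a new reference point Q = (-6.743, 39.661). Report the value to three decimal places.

eq1: (x + 3.497)² + (y + 48.846)² = 37.6591818707²
eq2: (x − 44.392)² + (y − 5.518)² = 84.7399258174²
eq3: (x − 44.302)² + (y − 14.253)² = 88.3534776258²
eq1−eq2, eq1−eq3 (x²,y² cancel):
  95.778·x + 108.728·y = -6159.703785
  95.598·x + 126.198·y = -6620.468541
det = 95.778·126.198 − 108.728·95.598 = 1692.812700
x = (-6159.703785·126.198 − 108.728·-6620.468541) / 1692.812700 = -33.974222
y = (95.778·-6620.468541 − -6159.703785·95.598) / 1692.812700 = -26.724678
|P − Q| = √((-33.974222 − -6.743)² + (-26.724678 − 39.661)²) = 71.753729

71.754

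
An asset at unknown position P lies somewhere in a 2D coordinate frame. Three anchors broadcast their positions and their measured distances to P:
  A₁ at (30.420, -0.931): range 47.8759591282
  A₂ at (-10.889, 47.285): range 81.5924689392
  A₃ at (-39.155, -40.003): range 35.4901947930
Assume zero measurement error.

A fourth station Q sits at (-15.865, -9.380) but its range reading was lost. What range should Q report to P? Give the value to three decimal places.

eq1: (x − 30.420)² + (y + 0.931)² = 47.8759591282²
eq2: (x + 10.889)² + (y − 47.285)² = 81.5924689392²
eq3: (x + 39.155)² + (y + 40.003)² = 35.4901947930²
eq2−eq1, eq2−eq3 (x²,y² cancel):
  82.618·x − 96.432·y = 2937.025140
  -56.532·x − 174.576·y = 6176.689549
det = 82.618·-174.576 − -96.432·-56.532 = -19874.613792
x = (2937.025140·-174.576 − -96.432·6176.689549) / -19874.613792 = -4.170970
y = (82.618·6176.689549 − 2937.025140·-56.532) / -19874.613792 = -34.030429
|P − Q| = √((-4.170970 − -15.865)² + (-34.030429 − -9.380)²) = 27.283585

27.284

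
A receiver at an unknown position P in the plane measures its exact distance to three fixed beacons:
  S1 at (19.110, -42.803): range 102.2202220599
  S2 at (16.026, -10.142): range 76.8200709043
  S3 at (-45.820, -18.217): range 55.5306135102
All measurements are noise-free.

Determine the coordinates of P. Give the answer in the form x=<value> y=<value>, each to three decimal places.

eq1: (x − 19.110)² + (y + 42.803)² = 102.2202220599²
eq2: (x − 16.026)² + (y + 10.142)² = 76.8200709043²
eq3: (x + 45.820)² + (y + 18.217)² = 55.5306135102²
eq2−eq3, eq2−eq1 (x²,y² cancel):
  -123.692·x − 16.150·y = 4889.312906
  6.168·x − 65.322·y = -2710.054435
det = -123.692·-65.322 − -16.150·6.168 = 8179.422024
x = (4889.312906·-65.322 − -16.150·-2710.054435) / 8179.422024 = -44.397645
y = (-123.692·-2710.054435 − 4889.312906·6.168) / 8179.422024 = 37.295395

x=-44.398 y=37.295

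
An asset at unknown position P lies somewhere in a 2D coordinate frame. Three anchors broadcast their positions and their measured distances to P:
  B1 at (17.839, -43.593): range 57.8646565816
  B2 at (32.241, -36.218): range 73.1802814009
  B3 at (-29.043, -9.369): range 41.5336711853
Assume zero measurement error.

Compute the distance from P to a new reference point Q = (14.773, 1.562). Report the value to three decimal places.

eq1: (x − 17.839)² + (y + 43.593)² = 57.8646565816²
eq2: (x − 32.241)² + (y + 36.218)² = 73.1802814009²
eq3: (x + 29.043)² + (y + 9.369)² = 41.5336711853²
eq2−eq3, eq2−eq1 (x²,y² cancel):
  -122.568·x + 53.698·y = 2210.356149
  -28.804·x − 14.750·y = 1874.389070
det = -122.568·-14.750 − 53.698·-28.804 = 3354.595192
x = (2210.356149·-14.750 − 53.698·1874.389070) / 3354.595192 = -39.722735
y = (-122.568·1874.389070 − 2210.356149·-28.804) / 3354.595192 = -49.506129
|P − Q| = √((-39.722735 − 14.773)² + (-49.506129 − 1.562)²) = 74.684262

74.684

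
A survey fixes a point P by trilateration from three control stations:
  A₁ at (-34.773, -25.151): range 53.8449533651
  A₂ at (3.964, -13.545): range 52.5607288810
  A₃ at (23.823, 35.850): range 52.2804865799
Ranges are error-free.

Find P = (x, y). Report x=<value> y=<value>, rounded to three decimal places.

eq1: (x + 34.773)² + (y + 25.151)² = 53.8449533651²
eq2: (x − 3.964)² + (y + 13.545)² = 52.5607288810²
eq3: (x − 23.823)² + (y − 35.850)² = 52.2804865799²
eq1−eq2, eq1−eq3 (x²,y² cancel):
  77.474·x + 23.212·y = -1505.905227
  117.192·x + 122.002·y = 177.053225
det = 77.474·122.002 − 23.212·117.192 = 6731.722244
x = (-1505.905227·122.002 − 23.212·177.053225) / 6731.722244 = -27.902697
y = (77.474·177.053225 − -1505.905227·117.192) / 6731.722244 = 28.253849

x=-27.903 y=28.254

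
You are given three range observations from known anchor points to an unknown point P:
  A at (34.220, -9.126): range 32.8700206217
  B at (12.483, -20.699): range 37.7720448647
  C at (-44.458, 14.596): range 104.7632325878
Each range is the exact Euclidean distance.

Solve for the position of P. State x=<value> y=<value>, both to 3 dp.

eq1: (x − 34.220)² + (y + 9.126)² = 32.8700206217²
eq2: (x − 12.483)² + (y + 20.699)² = 37.7720448647²
eq3: (x + 44.458)² + (y − 14.596)² = 104.7632325878²
eq3−eq2, eq3−eq1 (x²,y² cancel):
  113.882·x − 70.590·y = 7943.324439
  157.356·x − 47.444·y = 8959.631943
det = 113.882·-47.444 − -70.590·157.356 = 5704.742432
x = (7943.324439·-47.444 − -70.590·8959.631943) / 5704.742432 = 44.804360
y = (113.882·8959.631943 − 7943.324439·157.356) / 5704.742432 = -40.245280

x=44.804 y=-40.245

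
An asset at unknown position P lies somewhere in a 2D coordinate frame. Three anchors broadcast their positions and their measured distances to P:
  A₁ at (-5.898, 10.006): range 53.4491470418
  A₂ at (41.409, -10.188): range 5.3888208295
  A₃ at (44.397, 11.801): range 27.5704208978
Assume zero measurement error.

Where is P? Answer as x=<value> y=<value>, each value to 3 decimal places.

eq1: (x + 5.898)² + (y − 10.006)² = 53.4491470418²
eq2: (x − 41.409)² + (y + 10.188)² = 5.3888208295²
eq3: (x − 44.397)² + (y − 11.801)² = 27.5704208978²
eq3−eq1, eq3−eq2 (x²,y² cancel):
  -100.590·x − 3.590·y = -4072.133981
  -5.976·x − 43.978·y = 439.232134
det = -100.590·-43.978 − -3.590·-5.976 = 4402.293180
x = (-4072.133981·-43.978 − -3.590·439.232134) / 4402.293180 = 41.037965
y = (-100.590·439.232134 − -4072.133981·-5.976) / 4402.293180 = -15.564032

x=41.038 y=-15.564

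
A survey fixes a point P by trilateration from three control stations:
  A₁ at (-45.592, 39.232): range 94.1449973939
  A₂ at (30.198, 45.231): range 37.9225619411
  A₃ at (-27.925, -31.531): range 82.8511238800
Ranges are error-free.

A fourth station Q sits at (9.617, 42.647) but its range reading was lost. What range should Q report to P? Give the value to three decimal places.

47.408

eq1: (x + 45.592)² + (y − 39.232)² = 94.1449973939²
eq2: (x − 30.198)² + (y − 45.231)² = 37.9225619411²
eq3: (x + 27.925)² + (y + 31.531)² = 82.8511238800²
eq3−eq1, eq3−eq2 (x²,y² cancel):
  -35.334·x + 141.526·y = -155.201104
  116.246·x + 153.524·y = 6609.941003
det = -35.334·153.524 − 141.526·116.246 = -21876.448412
x = (-155.201104·153.524 − 141.526·6609.941003) / -21876.448412 = 43.851067
y = (-35.334·6609.941003 − -155.201104·116.246) / -21876.448412 = 9.851423
|P − Q| = √((43.851067 − 9.617)² + (9.851423 − 42.647)²) = 47.408029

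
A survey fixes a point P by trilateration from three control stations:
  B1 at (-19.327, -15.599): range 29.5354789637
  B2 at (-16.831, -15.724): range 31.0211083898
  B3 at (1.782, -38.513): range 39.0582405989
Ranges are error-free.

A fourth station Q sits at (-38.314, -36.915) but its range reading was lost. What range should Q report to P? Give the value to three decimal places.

2.382

eq1: (x + 19.327)² + (y + 15.599)² = 29.5354789637²
eq2: (x + 16.831)² + (y + 15.724)² = 31.0211083898²
eq3: (x − 1.782)² + (y + 38.513)² = 39.0582405989²
eq2−eq1, eq2−eq3 (x²,y² cancel):
  -4.992·x + 0.250·y = 176.299641
  37.226·x − 45.578·y = 392.662963
det = -4.992·-45.578 − 0.250·37.226 = 218.218876
x = (176.299641·-45.578 − 0.250·392.662963) / 218.218876 = -37.272444
y = (-4.992·392.662963 − 176.299641·37.226) / 218.218876 = -39.057593
|P − Q| = √((-37.272444 − -38.314)² + (-39.057593 − -36.915)²) = 2.382340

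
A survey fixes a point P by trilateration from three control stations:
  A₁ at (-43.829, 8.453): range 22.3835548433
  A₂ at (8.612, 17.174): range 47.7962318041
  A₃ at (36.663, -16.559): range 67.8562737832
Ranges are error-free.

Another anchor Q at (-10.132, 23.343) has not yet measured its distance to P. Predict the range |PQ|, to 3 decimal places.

eq1: (x + 43.829)² + (y − 8.453)² = 22.3835548433²
eq2: (x − 8.612)² + (y − 17.174)² = 47.7962318041²
eq3: (x − 36.663)² + (y + 16.559)² = 67.8562737832²
eq1−eq2, eq1−eq3 (x²,y² cancel):
  104.882·x + 17.442·y = -3406.777877
  160.984·x − 50.024·y = -4477.508764
det = 104.882·-50.024 − 17.442·160.984 = -8054.500096
x = (-3406.777877·-50.024 − 17.442·-4477.508764) / -8054.500096 = -30.854474
y = (104.882·-4477.508764 − -3406.777877·160.984) / -8054.500096 = -9.786660
|P − Q| = √((-30.854474 − -10.132)² + (-9.786660 − 23.343)²) = 39.076787

39.077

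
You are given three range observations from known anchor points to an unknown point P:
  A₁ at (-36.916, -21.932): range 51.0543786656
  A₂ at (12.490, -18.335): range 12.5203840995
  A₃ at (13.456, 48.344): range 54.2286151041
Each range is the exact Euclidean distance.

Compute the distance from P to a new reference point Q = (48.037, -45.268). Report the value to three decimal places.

eq1: (x + 36.916)² + (y + 21.932)² = 51.0543786656²
eq2: (x − 12.490)² + (y + 18.335)² = 12.5203840995²
eq3: (x − 13.456)² + (y − 48.344)² = 54.2286151041²
eq3−eq1, eq3−eq2 (x²,y² cancel):
  -100.744·x − 140.552·y = -340.209477
  -1.932·x − 133.358·y = 757.948731
det = -100.744·-133.358 − -140.552·-1.932 = 13163.471888
x = (-340.209477·-133.358 − -140.552·757.948731) / 13163.471888 = 11.539575
y = (-100.744·757.948731 − -340.209477·-1.932) / 13163.471888 = -5.850742
|P − Q| = √((11.539575 − 48.037)² + (-5.850742 − -45.268)²) = 53.719478

53.719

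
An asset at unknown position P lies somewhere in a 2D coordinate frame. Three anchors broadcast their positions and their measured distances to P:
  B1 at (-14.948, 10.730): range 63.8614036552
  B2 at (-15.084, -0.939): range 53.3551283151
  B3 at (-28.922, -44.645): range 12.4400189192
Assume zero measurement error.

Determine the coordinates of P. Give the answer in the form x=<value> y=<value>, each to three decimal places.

x=-41.013 y=-47.570

eq1: (x + 14.948)² + (y − 10.730)² = 63.8614036552²
eq2: (x + 15.084)² + (y + 0.939)² = 53.3551283151²
eq3: (x + 28.922)² + (y + 44.645)² = 12.4400189192²
eq1−eq2, eq1−eq3 (x²,y² cancel):
  -0.272·x − 23.338·y = 1121.342332
  -27.948·x − 110.750·y = 6414.607311
det = -0.272·-110.750 − -23.338·-27.948 = -622.126424
x = (1121.342332·-110.750 − -23.338·6414.607311) / -622.126424 = -41.013275
y = (-0.272·6414.607311 − 1121.342332·-27.948) / -622.126424 = -47.569917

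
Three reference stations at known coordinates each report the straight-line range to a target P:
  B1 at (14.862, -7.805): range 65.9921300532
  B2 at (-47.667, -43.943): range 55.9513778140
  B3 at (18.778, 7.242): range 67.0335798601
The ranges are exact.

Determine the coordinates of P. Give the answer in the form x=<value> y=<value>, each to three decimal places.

eq1: (x − 14.862)² + (y + 7.805)² = 65.9921300532²
eq2: (x + 47.667)² + (y + 43.943)² = 55.9513778140²
eq3: (x − 18.778)² + (y − 7.242)² = 67.0335798601²
eq3−eq2, eq3−eq1 (x²,y² cancel):
  -132.890·x − 102.370·y = 5161.014440
  -7.832·x − 30.094·y = 15.276821
det = -132.890·-30.094 − -102.370·-7.832 = 3197.429820
x = (5161.014440·-30.094 − -102.370·15.276821) / 3197.429820 = -48.086022
y = (-132.890·15.276821 − 5161.014440·-7.832) / 3197.429820 = 12.006809

x=-48.086 y=12.007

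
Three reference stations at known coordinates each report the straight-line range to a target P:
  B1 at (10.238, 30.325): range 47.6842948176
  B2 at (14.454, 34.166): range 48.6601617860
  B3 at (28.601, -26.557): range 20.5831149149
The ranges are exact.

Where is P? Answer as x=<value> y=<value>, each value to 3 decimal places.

eq1: (x − 10.238)² + (y − 30.325)² = 47.6842948176²
eq2: (x − 14.454)² + (y − 34.166)² = 48.6601617860²
eq3: (x − 28.601)² + (y + 26.557)² = 20.5831149149²
eq2−eq1, eq2−eq3 (x²,y² cancel):
  -8.432·x − 7.682·y = -257.792030
  28.294·x − 121.446·y = 2091.204503
det = -8.432·-121.446 − -7.682·28.294 = 1241.387180
x = (-257.792030·-121.446 − -7.682·2091.204503) / 1241.387180 = 38.160893
y = (-8.432·2091.204503 − -257.792030·28.294) / 1241.387180 = -8.328641

x=38.161 y=-8.329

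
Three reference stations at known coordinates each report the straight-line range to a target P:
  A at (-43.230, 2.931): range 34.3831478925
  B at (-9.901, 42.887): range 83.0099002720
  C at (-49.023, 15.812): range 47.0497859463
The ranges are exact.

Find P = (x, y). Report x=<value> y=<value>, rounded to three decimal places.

eq1: (x + 43.230)² + (y − 2.931)² = 34.3831478925²
eq2: (x + 9.901)² + (y − 42.887)² = 83.0099002720²
eq3: (x + 49.023)² + (y − 15.812)² = 47.0497859463²
eq3−eq1, eq3−eq2 (x²,y² cancel):
  11.586·x − 25.762·y = 255.631287
  78.244·x + 54.150·y = -5392.910489
det = 11.586·54.150 − -25.762·78.244 = 2643.103828
x = (255.631287·54.150 − -25.762·-5392.910489) / 2643.103828 = -47.326830
y = (11.586·-5392.910489 − 255.631287·78.244) / 2643.103828 = -31.207202

x=-47.327 y=-31.207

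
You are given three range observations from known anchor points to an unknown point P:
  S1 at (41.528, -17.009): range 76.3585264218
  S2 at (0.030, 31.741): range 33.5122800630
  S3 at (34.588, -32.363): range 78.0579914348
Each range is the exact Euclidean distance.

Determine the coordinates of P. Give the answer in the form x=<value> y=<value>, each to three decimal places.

eq1: (x − 41.528)² + (y + 17.009)² = 76.3585264218²
eq2: (x − 0.030)² + (y − 31.741)² = 33.5122800630²
eq3: (x − 34.588)² + (y + 32.363)² = 78.0579914348²
eq3−eq2, eq3−eq1 (x²,y² cancel):
  -69.116·x + 128.208·y = 3733.775580
  13.880·x + 30.708·y = 32.612822
det = -69.116·30.708 − 128.208·13.880 = -3901.941168
x = (3733.775580·30.708 − 128.208·32.612822) / -3901.941168 = -28.312973
y = (-69.116·32.612822 − 3733.775580·13.880) / -3901.941168 = 13.859479

x=-28.313 y=13.859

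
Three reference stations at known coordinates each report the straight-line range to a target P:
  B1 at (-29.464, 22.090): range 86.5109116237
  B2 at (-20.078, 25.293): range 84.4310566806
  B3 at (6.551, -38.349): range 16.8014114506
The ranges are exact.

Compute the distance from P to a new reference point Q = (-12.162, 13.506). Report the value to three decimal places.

eq1: (x + 29.464)² + (y − 22.090)² = 86.5109116237²
eq2: (x + 20.078)² + (y − 25.293)² = 84.4310566806²
eq3: (x − 6.551)² + (y + 38.349)² = 16.8014114506²
eq2−eq3, eq2−eq1 (x²,y² cancel):
  53.258·x − 127.284·y = 7317.015374
  -18.772·x − 6.406·y = -42.301035
det = 53.258·-6.406 − -127.284·-18.772 = -2730.545996
x = (7317.015374·-6.406 − -127.284·-42.301035) / -2730.545996 = 19.137947
y = (53.258·-42.301035 − 7317.015374·-18.772) / -2730.545996 = -49.478069
|P − Q| = √((19.137947 − -12.162)² + (-49.478069 − 13.506)²) = 70.332636

70.333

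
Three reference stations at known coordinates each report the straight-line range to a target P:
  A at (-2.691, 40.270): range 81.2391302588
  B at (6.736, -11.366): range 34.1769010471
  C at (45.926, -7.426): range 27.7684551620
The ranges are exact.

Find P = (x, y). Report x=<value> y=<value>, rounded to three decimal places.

x=33.704 y=-32.360

eq1: (x + 2.691)² + (y − 40.270)² = 81.2391302588²
eq2: (x − 6.736)² + (y + 11.366)² = 34.1769010471²
eq3: (x − 45.926)² + (y + 7.426)² = 27.7684551620²
eq1−eq2, eq1−eq3 (x²,y² cancel):
  18.854·x − 103.272·y = 3977.380991
  97.234·x − 95.392·y = 6364.137754
det = 18.854·-95.392 − -103.272·97.234 = 8243.028880
x = (3977.380991·-95.392 − -103.272·6364.137754) / 8243.028880 = 33.704468
y = (18.854·6364.137754 − 3977.380991·97.234) / 8243.028880 = -32.360339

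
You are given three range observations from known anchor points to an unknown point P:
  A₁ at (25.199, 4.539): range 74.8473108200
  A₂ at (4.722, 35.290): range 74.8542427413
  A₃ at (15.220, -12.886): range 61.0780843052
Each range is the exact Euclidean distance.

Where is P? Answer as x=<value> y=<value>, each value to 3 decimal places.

eq1: (x − 25.199)² + (y − 4.539)² = 74.8473108200²
eq2: (x − 4.722)² + (y − 35.290)² = 74.8542427413²
eq3: (x − 15.220)² + (y + 12.886)² = 61.0780843052²
eq1−eq3, eq1−eq2 (x²,y² cancel):
  -19.958·x − 34.850·y = 1613.692829
  -40.954·x + 61.502·y = 611.051543
det = -19.958·61.502 − -34.850·-40.954 = -2654.703816
x = (1613.692829·61.502 − -34.850·611.051543) / -2654.703816 = -45.406377
y = (-19.958·611.051543 − 1613.692829·-40.954) / -2654.703816 = -20.300498

x=-45.406 y=-20.300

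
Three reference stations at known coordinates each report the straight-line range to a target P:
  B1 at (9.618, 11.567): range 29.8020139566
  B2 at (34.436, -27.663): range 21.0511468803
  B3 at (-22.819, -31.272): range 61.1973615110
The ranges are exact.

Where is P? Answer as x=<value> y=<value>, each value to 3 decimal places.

x=33.206 y=-6.648

eq1: (x − 9.618)² + (y − 11.567)² = 29.8020139566²
eq2: (x − 34.436)² + (y + 27.663)² = 21.0511468803²
eq3: (x + 22.819)² + (y + 31.272)² = 61.1973615110²
eq1−eq3, eq1−eq2 (x²,y² cancel):
  -64.874·x − 85.678·y = -1584.613688
  49.636·x − 78.460·y = 2169.787503
det = -64.874·-78.460 − -85.678·49.636 = 9342.727248
x = (-1584.613688·-78.460 − -85.678·2169.787503) / 9342.727248 = 33.205705
y = (-64.874·2169.787503 − -1584.613688·49.636) / 9342.727248 = -6.647835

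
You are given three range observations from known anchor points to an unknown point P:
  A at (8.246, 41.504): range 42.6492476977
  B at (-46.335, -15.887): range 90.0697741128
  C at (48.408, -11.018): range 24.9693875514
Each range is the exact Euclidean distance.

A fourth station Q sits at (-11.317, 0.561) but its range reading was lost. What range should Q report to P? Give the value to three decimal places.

eq1: (x − 8.246)² + (y − 41.504)² = 42.6492476977²
eq2: (x + 46.335)² + (y + 15.887)² = 90.0697741128²
eq3: (x − 48.408)² + (y + 11.018)² = 24.9693875514²
eq2−eq3, eq2−eq1 (x²,y² cancel):
  189.486·x + 9.738·y = 7554.495688
  109.162·x + 114.782·y = 5684.855418
det = 189.486·114.782 − 9.738·109.162 = 20686.562496
x = (7554.495688·114.782 − 9.738·5684.855418) / 20686.562496 = 39.240981
y = (189.486·5684.855418 − 7554.495688·109.162) / 20686.562496 = 12.207763
|P − Q| = √((39.240981 − -11.317)² + (12.207763 − 0.561)²) = 51.882141

51.882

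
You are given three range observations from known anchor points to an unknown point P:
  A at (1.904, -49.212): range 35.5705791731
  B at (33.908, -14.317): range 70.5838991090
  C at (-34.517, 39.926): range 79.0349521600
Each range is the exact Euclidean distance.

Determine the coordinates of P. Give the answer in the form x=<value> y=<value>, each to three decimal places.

eq1: (x − 1.904)² + (y + 49.212)² = 35.5705791731²
eq2: (x − 33.908)² + (y + 14.317)² = 70.5838991090²
eq3: (x + 34.517)² + (y − 39.926)² = 79.0349521600²
eq3−eq2, eq3−eq1 (x²,y² cancel):
  136.850·x − 108.486·y = -166.342963
  72.842·x − 178.276·y = 4621.194955
det = 136.850·-178.276 − -108.486·72.842 = -16494.733388
x = (-166.342963·-178.276 − -108.486·4621.194955) / -16494.733388 = -32.191482
y = (136.850·4621.194955 − -166.342963·72.842) / -16494.733388 = -39.074732

x=-32.191 y=-39.075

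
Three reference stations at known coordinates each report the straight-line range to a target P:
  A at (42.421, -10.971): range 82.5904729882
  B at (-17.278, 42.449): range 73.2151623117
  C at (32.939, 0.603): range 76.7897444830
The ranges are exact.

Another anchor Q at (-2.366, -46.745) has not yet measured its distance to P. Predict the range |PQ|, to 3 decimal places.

eq1: (x − 42.421)² + (y + 10.971)² = 82.5904729882²
eq2: (x + 17.278)² + (y − 42.449)² = 73.2151623117²
eq3: (x − 32.939)² + (y − 0.603)² = 76.7897444830²
eq3−eq1, eq3−eq2 (x²,y² cancel):
  18.964·x − 23.148·y = -89.958619
  -100.434·x + 83.692·y = 1551.310420
det = 18.964·83.692 − -23.148·-100.434 = -737.711144
x = (-89.958619·83.692 − -23.148·1551.310420) / -737.711144 = -38.471585
y = (18.964·1551.310420 − -89.958619·-100.434) / -737.711144 = -27.631610
|P − Q| = √((-38.471585 − -2.366)² + (-27.631610 − -46.745)²) = 40.852600

40.853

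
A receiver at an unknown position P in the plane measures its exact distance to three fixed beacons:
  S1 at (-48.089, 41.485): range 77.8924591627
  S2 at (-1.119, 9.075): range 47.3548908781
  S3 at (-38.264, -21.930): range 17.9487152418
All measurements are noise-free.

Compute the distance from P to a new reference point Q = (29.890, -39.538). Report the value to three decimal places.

eq1: (x + 48.089)² + (y − 41.485)² = 77.8924591627²
eq2: (x + 1.119)² + (y − 9.075)² = 47.3548908781²
eq3: (x + 38.264)² + (y + 21.930)² = 17.9487152418²
eq1−eq2, eq1−eq3 (x²,y² cancel):
  93.940·x − 64.820·y = -125.199856
  19.650·x − 126.830·y = 3656.580266
det = 93.940·-126.830 − -64.820·19.650 = -10640.697200
x = (-125.199856·-126.830 − -64.820·3656.580266) / -10640.697200 = -23.767111
y = (93.940·3656.580266 − -125.199856·19.650) / -10640.697200 = -32.512844
|P − Q| = √((-23.767111 − 29.890)² + (-32.512844 − -39.538)²) = 54.115048

54.115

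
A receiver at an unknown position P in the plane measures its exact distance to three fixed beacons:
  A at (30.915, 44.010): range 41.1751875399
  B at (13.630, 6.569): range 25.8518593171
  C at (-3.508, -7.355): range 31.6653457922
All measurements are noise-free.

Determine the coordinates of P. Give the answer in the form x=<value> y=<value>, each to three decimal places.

eq1: (x − 30.915)² + (y − 44.010)² = 41.1751875399²
eq2: (x − 13.630)² + (y − 6.569)² = 25.8518593171²
eq3: (x + 3.508)² + (y + 7.355)² = 31.6653457922²
eq3−eq2, eq3−eq1 (x²,y² cancel):
  34.276·x + 27.848·y = 496.902066
  68.846·x + 102.730·y = 2133.513291
det = 34.276·102.730 − 27.848·68.846 = 1603.950072
x = (496.902066·102.730 − 27.848·2133.513291) / 1603.950072 = -5.216702
y = (34.276·2133.513291 − 496.902066·68.846) / 1603.950072 = 24.264210

x=-5.217 y=24.264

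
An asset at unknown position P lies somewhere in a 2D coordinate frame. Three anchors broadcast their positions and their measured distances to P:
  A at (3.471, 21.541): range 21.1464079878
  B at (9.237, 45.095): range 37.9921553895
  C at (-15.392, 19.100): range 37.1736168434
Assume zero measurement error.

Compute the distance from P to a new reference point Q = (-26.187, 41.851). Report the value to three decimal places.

eq1: (x − 3.471)² + (y − 21.541)² = 21.1464079878²
eq2: (x − 9.237)² + (y − 45.095)² = 37.9921553895²
eq3: (x + 15.392)² + (y − 19.100)² = 37.1736168434²
eq1−eq3, eq1−eq2 (x²,y² cancel):
  -37.726·x − 4.882·y = -809.046076
  11.532·x + 47.108·y = 646.585372
det = -37.726·47.108 − -4.882·11.532 = -1720.897184
x = (-809.046076·47.108 − -4.882·646.585372) / -1720.897184 = 20.312610
y = (-37.726·646.585372 − -809.046076·11.532) / -1720.897184 = 8.753086
|P − Q| = √((20.312610 − -26.187)² + (8.753086 − 41.851)²) = 57.076139

57.076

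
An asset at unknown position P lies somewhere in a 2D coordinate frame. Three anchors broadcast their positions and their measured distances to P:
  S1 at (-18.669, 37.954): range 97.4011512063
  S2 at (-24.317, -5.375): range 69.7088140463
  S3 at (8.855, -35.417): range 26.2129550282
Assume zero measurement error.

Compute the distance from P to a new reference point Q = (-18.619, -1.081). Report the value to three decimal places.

67.714

eq1: (x + 18.669)² + (y − 37.954)² = 97.4011512063²
eq2: (x + 24.317)² + (y + 5.375)² = 69.7088140463²
eq3: (x − 8.855)² + (y + 35.417)² = 26.2129550282²
eq1−eq2, eq1−eq3 (x²,y² cancel):
  -11.296·x − 86.658·y = 3458.834938
  55.048·x − 146.742·y = 8343.602482
det = -11.296·-146.742 − -86.658·55.048 = 6427.947216
x = (3458.834938·-146.742 − -86.658·8343.602482) / 6427.947216 = 33.522918
y = (-11.296·8343.602482 − 3458.834938·55.048) / 6427.947216 = -44.283388
|P − Q| = √((33.522918 − -18.619)² + (-44.283388 − -1.081)²) = 67.714296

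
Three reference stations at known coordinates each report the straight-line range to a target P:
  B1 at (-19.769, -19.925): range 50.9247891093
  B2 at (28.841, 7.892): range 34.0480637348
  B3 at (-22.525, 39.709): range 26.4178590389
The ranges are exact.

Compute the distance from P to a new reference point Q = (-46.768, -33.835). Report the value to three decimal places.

eq1: (x + 19.769)² + (y + 19.925)² = 50.9247891093²
eq2: (x − 28.841)² + (y − 7.892)² = 34.0480637348²
eq3: (x + 22.525)² + (y − 39.709)² = 26.4178590389²
eq3−eq1, eq3−eq2 (x²,y² cancel):
  5.512·x − 119.268·y = -3191.792190
  102.732·x − 63.634·y = -1651.460729
det = 5.512·-63.634 − -119.268·102.732 = 11901.889568
x = (-3191.792190·-63.634 − -119.268·-1651.460729) / 11901.889568 = 0.515892
y = (5.512·-1651.460729 − -3191.792190·102.732) / 11901.889568 = 26.785356
|P − Q| = √((0.515892 − -46.768)² + (26.785356 − -33.835)²) = 76.880387

76.880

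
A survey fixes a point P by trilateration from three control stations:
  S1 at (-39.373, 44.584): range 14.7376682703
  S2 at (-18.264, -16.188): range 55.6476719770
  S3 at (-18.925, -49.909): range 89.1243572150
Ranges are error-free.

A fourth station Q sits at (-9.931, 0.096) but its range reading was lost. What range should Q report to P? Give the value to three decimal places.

eq1: (x + 39.373)² + (y − 44.584)² = 14.7376682703²
eq2: (x + 18.264)² + (y + 16.188)² = 55.6476719770²
eq3: (x + 18.925)² + (y + 49.909)² = 89.1243572150²
eq1−eq2, eq1−eq3 (x²,y² cancel):
  42.218·x − 121.544·y = -5821.805675
  40.896·x − 188.986·y = -8414.854462
det = 42.218·-188.986 − -121.544·40.896 = -3007.947524
x = (-5821.805675·-188.986 − -121.544·-8414.854462) / -3007.947524 = -25.753340
y = (42.218·-8414.854462 − -5821.805675·40.896) / -3007.947524 = 38.953393
|P − Q| = √((-25.753340 − -9.931)² + (38.953393 − 0.096)²) = 41.955255

41.955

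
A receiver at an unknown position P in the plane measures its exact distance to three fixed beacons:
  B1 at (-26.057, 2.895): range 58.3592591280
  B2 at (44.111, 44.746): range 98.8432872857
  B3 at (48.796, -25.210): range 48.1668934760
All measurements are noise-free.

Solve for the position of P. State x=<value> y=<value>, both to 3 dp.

eq1: (x + 26.057)² + (y − 2.895)² = 58.3592591280²
eq2: (x − 44.111)² + (y − 44.746)² = 98.8432872857²
eq3: (x − 48.796)² + (y + 25.210)² = 48.1668934760²
eq1−eq2, eq1−eq3 (x²,y² cancel):
  140.336·x + 83.702·y = -3103.555752
  149.706·x − 56.210·y = 3414.998941
det = 140.336·-56.210 − 83.702·149.706 = -20418.978172
x = (-3103.555752·-56.210 − 83.702·3414.998941) / -20418.978172 = 5.455286
y = (140.336·3414.998941 − -3103.555752·149.706) / -20418.978172 = -46.225046

x=5.455 y=-46.225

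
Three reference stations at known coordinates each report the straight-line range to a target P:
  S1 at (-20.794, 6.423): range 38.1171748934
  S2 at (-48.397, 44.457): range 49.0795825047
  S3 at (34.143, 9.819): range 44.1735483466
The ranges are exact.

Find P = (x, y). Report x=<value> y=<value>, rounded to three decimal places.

eq1: (x + 20.794)² + (y − 6.423)² = 38.1171748934²
eq2: (x + 48.397)² + (y − 44.457)² = 49.0795825047²
eq3: (x − 34.143)² + (y − 9.819)² = 44.1735483466²
eq2−eq3, eq2−eq1 (x²,y² cancel):
  165.080·x − 69.276·y = -2599.034203
  55.206·x − 76.068·y = -2889.162696
det = 165.080·-76.068 − -69.276·55.206 = -8732.854584
x = (-2599.034203·-76.068 − -69.276·-2889.162696) / -8732.854584 = 0.280126
y = (165.080·-2889.162696 − -2599.034203·55.206) / -8732.854584 = 38.184616

x=0.280 y=38.185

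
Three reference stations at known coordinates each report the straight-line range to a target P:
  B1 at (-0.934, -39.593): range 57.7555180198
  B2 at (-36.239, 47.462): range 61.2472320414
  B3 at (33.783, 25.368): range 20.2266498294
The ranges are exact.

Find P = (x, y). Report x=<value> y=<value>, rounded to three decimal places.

x=16.070 y=15.603

eq1: (x + 0.934)² + (y + 39.593)² = 57.7555180198²
eq2: (x + 36.239)² + (y − 47.462)² = 61.2472320414²
eq3: (x − 33.783)² + (y − 25.368)² = 20.2266498294²
eq3−eq2, eq3−eq1 (x²,y² cancel):
  -140.044·x + 44.188·y = -1561.026017
  -69.434·x − 129.922·y = -3142.931006
det = -140.044·-129.922 − 44.188·-69.434 = 21262.946160
x = (-1561.026017·-129.922 − 44.188·-3142.931006) / 21262.946160 = 16.069808
y = (-140.044·-3142.931006 − -1561.026017·-69.434) / 21262.946160 = 15.602746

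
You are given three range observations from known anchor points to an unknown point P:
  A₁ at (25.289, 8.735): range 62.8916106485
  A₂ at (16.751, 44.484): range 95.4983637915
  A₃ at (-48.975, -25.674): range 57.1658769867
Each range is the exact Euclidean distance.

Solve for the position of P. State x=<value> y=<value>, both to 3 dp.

x=2.764 y=-49.985

eq1: (x − 25.289)² + (y − 8.735)² = 62.8916106485²
eq2: (x − 16.751)² + (y − 44.484)² = 95.4983637915²
eq3: (x + 48.975)² + (y + 25.674)² = 57.1658769867²
eq1−eq3, eq1−eq2 (x²,y² cancel):
  -148.528·x − 68.818·y = 3029.288353
  -17.076·x + 71.498·y = -3620.994286
det = -148.528·71.498 − -68.818·-17.076 = -11794.591112
x = (3029.288353·71.498 − -68.818·-3620.994286) / -11794.591112 = 2.764108
y = (-148.528·-3620.994286 − 3029.288353·-17.076) / -11794.591112 = -49.984536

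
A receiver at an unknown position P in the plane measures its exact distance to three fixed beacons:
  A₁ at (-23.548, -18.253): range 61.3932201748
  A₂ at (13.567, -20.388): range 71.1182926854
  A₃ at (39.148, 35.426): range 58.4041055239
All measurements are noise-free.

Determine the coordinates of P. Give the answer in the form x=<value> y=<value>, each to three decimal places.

eq1: (x + 23.548)² + (y + 18.253)² = 61.3932201748²
eq2: (x − 13.567)² + (y + 20.388)² = 71.1182926854²
eq3: (x − 39.148)² + (y − 35.426)² = 58.4041055239²
eq1−eq2, eq1−eq3 (x²,y² cancel):
  74.230·x − 4.270·y = -1576.630351
  125.392·x + 107.358·y = 2257.975008
det = 74.230·107.358 − -4.270·125.392 = 8504.608180
x = (-1576.630351·107.358 − -4.270·2257.975008) / 8504.608180 = -18.768922
y = (74.230·2257.975008 − -1576.630351·125.392) / 8504.608180 = 42.953927

x=-18.769 y=42.954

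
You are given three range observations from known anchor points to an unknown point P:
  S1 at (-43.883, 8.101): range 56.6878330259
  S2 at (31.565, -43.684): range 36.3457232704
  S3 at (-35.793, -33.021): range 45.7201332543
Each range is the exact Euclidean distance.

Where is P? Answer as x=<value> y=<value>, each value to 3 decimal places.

x=6.992 y=-16.904

eq1: (x + 43.883)² + (y − 8.101)² = 56.6878330259²
eq2: (x − 31.565)² + (y + 43.684)² = 36.3457232704²
eq3: (x + 35.793)² + (y + 33.021)² = 45.7201332543²
eq3−eq1, eq3−eq2 (x²,y² cancel):
  -16.180·x + 82.244·y = -1503.361228
  134.716·x − 21.326·y = 1302.434776
det = -16.180·-21.326 − 82.244·134.716 = -10734.528024
x = (-1503.361228·-21.326 − 82.244·1302.434776) / -10734.528024 = 6.992088
y = (-16.180·1302.434776 − -1503.361228·134.716) / -10734.528024 = -16.903716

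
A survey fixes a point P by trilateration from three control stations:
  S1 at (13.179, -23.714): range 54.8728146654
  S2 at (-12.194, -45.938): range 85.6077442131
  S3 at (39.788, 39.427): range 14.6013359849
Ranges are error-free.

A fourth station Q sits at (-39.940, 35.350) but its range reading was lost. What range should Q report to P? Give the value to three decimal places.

eq1: (x − 13.179)² + (y + 23.714)² = 54.8728146654²
eq2: (x + 12.194)² + (y + 45.938)² = 85.6077442131²
eq3: (x − 39.788)² + (y − 39.427)² = 14.6013359849²
eq3−eq1, eq3−eq2 (x²,y² cancel):
  -53.218·x − 126.282·y = -5199.360213
  -103.964·x − 170.730·y = -7994.066650
det = -53.218·-170.730 − -126.282·-103.964 = -4042.872708
x = (-5199.360213·-170.730 − -126.282·-7994.066650) / -4042.872708 = 30.132028
y = (-53.218·-7994.066650 − -5199.360213·-103.964) / -4042.872708 = 28.474319
|P − Q| = √((30.132028 − -39.940)² + (28.474319 − 35.350)²) = 70.408552

70.409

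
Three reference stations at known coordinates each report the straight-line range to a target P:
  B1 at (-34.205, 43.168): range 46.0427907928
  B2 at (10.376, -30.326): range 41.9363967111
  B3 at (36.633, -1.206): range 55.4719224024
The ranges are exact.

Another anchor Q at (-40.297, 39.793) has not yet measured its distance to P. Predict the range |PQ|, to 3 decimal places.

eq1: (x + 34.205)² + (y − 43.168)² = 46.0427907928²
eq2: (x − 10.376)² + (y + 30.326)² = 41.9363967111²
eq3: (x − 36.633)² + (y + 1.206)² = 55.4719224024²
eq1−eq2, eq1−eq3 (x²,y² cancel):
  89.162·x − 146.988·y = -1644.853382
  141.676·x − 88.748·y = -2647.222715
det = 89.162·-88.748 − -146.988·141.676 = 12911.722712
x = (-1644.853382·-88.748 − -146.988·-2647.222715) / 12911.722712 = -18.830371
y = (89.162·-2647.222715 − -1644.853382·141.676) / 12911.722712 = -0.231993
|P − Q| = √((-18.830371 − -40.297)² + (-0.231993 − 39.793)²) = 45.418237

45.418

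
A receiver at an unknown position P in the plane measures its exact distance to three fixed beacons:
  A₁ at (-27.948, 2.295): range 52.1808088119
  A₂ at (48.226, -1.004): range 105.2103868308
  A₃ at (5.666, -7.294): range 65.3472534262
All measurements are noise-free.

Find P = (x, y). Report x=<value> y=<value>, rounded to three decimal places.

eq1: (x + 27.948)² + (y − 2.295)² = 52.1808088119²
eq2: (x − 48.226)² + (y + 1.004)² = 105.2103868308²
eq3: (x − 5.666)² + (y + 7.294)² = 65.3472534262²
eq3−eq1, eq3−eq2 (x²,y² cancel):
  -67.228·x + 19.178·y = 2248.478459
  85.120·x + 12.580·y = -4557.512867
det = -67.228·12.580 − 19.178·85.120 = -2478.159600
x = (2248.478459·12.580 − 19.178·-4557.512867) / -2478.159600 = -46.683773
y = (-67.228·-4557.512867 − 2248.478459·85.120) / -2478.159600 = -46.406207

x=-46.684 y=-46.406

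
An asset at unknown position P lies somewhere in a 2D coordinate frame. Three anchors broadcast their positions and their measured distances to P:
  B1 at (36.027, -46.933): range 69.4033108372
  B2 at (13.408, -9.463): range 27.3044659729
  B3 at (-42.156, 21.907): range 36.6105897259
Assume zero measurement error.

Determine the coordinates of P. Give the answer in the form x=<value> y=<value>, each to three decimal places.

x=-9.415 y=5.525

eq1: (x − 36.027)² + (y + 46.933)² = 69.4033108372²
eq2: (x − 13.408)² + (y + 9.463)² = 27.3044659729²
eq3: (x + 42.156)² + (y − 21.907)² = 36.6105897259²
eq1−eq2, eq1−eq3 (x²,y² cancel):
  -45.238·x + 74.940·y = 839.957308
  -156.366·x + 137.680·y = 2232.878042
det = -45.238·137.680 − 74.940·-156.366 = 5489.700200
x = (839.957308·137.680 − 74.940·2232.878042) / 5489.700200 = -9.415188
y = (-45.238·2232.878042 − 839.957308·-156.366) / 5489.700200 = 5.524860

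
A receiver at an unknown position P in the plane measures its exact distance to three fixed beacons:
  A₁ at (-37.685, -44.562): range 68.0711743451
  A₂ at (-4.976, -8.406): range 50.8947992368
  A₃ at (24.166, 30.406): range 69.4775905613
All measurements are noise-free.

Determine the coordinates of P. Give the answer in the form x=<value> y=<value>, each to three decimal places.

eq1: (x + 37.685)² + (y + 44.562)² = 68.0711743451²
eq2: (x + 4.976)² + (y + 8.406)² = 50.8947992368²
eq3: (x − 24.166)² + (y − 30.406)² = 69.4775905613²
eq3−eq2, eq3−eq1 (x²,y² cancel):
  -58.284·x − 77.624·y = 823.756021
  -123.702·x − 149.936·y = 2090.861490
det = -58.284·-149.936 − -77.624·-123.702 = -863.374224
x = (823.756021·-149.936 − -77.624·2090.861490) / -863.374224 = -44.928779
y = (-58.284·2090.861490 − 823.756021·-123.702) / -863.374224 = 23.122654

x=-44.929 y=23.123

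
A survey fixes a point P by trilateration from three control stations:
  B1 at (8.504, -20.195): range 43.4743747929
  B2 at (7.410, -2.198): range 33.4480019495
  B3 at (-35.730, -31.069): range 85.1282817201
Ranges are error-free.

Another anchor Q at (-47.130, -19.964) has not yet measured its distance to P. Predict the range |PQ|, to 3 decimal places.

eq1: (x − 8.504)² + (y + 20.195)² = 43.4743747929²
eq2: (x − 7.410)² + (y + 2.198)² = 33.4480019495²
eq3: (x + 35.730)² + (y + 31.069)² = 85.1282817201²
eq2−eq3, eq2−eq1 (x²,y² cancel):
  -86.280·x − 57.742·y = -3945.879157
  2.188·x − 35.994·y = -350.835692
det = -86.280·-35.994 − -57.742·2.188 = 3231.901816
x = (-3945.879157·-35.994 − -57.742·-350.835692) / 3231.901816 = 37.677512
y = (-86.280·-350.835692 − -3945.879157·2.188) / 3231.901816 = 12.037398
|P − Q| = √((37.677512 − -47.130)² + (12.037398 − -19.964)²) = 90.644380

90.644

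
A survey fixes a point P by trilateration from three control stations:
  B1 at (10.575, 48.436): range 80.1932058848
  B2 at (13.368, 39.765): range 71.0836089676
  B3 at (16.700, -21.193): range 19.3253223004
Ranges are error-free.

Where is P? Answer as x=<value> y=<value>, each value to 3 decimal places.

eq1: (x − 10.575)² + (y − 48.436)² = 80.1932058848²
eq2: (x − 13.368)² + (y − 39.765)² = 71.0836089676²
eq3: (x − 16.700)² + (y + 21.193)² = 19.3253223004²
eq3−eq1, eq3−eq2 (x²,y² cancel):
  -12.250·x + 139.258·y = -4327.638716
  -6.664·x + 121.916·y = -3647.485982
det = -12.250·121.916 − 139.258·-6.664 = -565.455688
x = (-4327.638716·121.916 − 139.258·-3647.485982) / -565.455688 = 34.780442
y = (-12.250·-3647.485982 − -4327.638716·-6.664) / -565.455688 = -28.016906

x=34.780 y=-28.017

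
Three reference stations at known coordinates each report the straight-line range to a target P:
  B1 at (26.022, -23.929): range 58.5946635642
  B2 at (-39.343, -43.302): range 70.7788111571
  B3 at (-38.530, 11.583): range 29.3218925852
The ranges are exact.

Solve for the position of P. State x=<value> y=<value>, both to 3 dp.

eq1: (x − 26.022)² + (y + 23.929)² = 58.5946635642²
eq2: (x + 39.343)² + (y + 43.302)² = 70.7788111571²
eq3: (x + 38.530)² + (y − 11.583)² = 29.3218925852²
eq3−eq1, eq3−eq2 (x²,y² cancel):
  129.104·x − 71.024·y = -2942.546477
  -1.626·x − 109.770·y = -2345.658660
det = 129.104·-109.770 − -71.024·-1.626 = -14287.231104
x = (-2942.546477·-109.770 − -71.024·-2345.658660) / -14287.231104 = -10.947206
y = (129.104·-2345.658660 − -2942.546477·-1.626) / -14287.231104 = 21.531009

x=-10.947 y=21.531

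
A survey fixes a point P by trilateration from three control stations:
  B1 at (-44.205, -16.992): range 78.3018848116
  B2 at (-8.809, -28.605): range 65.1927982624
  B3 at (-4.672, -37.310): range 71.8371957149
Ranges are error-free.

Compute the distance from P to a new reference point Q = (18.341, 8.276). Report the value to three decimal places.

eq1: (x + 44.205)² + (y + 16.992)² = 78.3018848116²
eq2: (x + 8.809)² + (y + 28.605)² = 65.1927982624²
eq3: (x + 4.672)² + (y + 37.310)² = 71.8371957149²
eq3−eq2, eq3−eq1 (x²,y² cancel):
  -8.274·x + 17.410·y = 392.462565
  -79.066·x + 40.636·y = -141.656072
det = -8.274·40.636 − 17.410·-79.066 = 1040.316796
x = (392.462565·40.636 − 17.410·-141.656072) / 1040.316796 = 17.700705
y = (-8.274·-141.656072 − 392.462565·-79.066) / 1040.316796 = 30.954520
|P − Q| = √((17.700705 − 18.341)² + (30.954520 − 8.276)²) = 22.687558

22.688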